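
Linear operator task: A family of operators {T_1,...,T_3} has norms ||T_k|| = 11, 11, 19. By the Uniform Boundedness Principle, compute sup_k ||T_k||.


By the Uniform Boundedness Principle, the supremum of norms is finite.
sup_k ||T_k|| = max(11, 11, 19) = 19

19


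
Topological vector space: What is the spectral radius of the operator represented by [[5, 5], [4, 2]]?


For a 2x2 matrix, eigenvalues satisfy lambda^2 - (trace)*lambda + det = 0
trace = 5 + 2 = 7
det = 5*2 - 5*4 = -10
discriminant = 7^2 - 4*(-10) = 89
spectral radius = max |eigenvalue| = 8.2170

8.2170


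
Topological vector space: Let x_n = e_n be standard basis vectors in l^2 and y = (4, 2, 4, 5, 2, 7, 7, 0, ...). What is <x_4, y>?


x_4 = e_4 is the standard basis vector with 1 in position 4.
<x_4, y> = y_4 = 5
As n -> infinity, <x_n, y> -> 0, confirming weak convergence of (x_n) to 0.

5


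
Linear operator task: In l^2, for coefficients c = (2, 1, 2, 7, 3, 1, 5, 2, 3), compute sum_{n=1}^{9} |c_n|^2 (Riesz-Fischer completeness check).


sum |c_n|^2 = 2^2 + 1^2 + 2^2 + 7^2 + 3^2 + 1^2 + 5^2 + 2^2 + 3^2
= 4 + 1 + 4 + 49 + 9 + 1 + 25 + 4 + 9
= 106

106


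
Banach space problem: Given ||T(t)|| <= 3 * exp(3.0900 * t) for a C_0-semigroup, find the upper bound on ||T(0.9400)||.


||T(0.9400)|| <= 3 * exp(3.0900 * 0.9400)
= 3 * exp(2.9046)
= 3 * 18.2579
= 54.7738

54.7738


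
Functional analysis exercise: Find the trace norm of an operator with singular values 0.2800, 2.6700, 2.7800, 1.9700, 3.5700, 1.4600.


The nuclear norm is the sum of all singular values.
||T||_1 = 0.2800 + 2.6700 + 2.7800 + 1.9700 + 3.5700 + 1.4600
= 12.7300

12.7300


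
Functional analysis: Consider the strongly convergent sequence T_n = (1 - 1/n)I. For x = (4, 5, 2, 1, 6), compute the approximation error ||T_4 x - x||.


T_4 x - x = (1 - 1/4)x - x = -x/4
||x|| = sqrt(82) = 9.0554
||T_4 x - x|| = ||x||/4 = 9.0554/4 = 2.2638

2.2638


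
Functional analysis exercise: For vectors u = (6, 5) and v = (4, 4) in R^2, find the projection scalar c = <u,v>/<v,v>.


Computing <u,v> = 6*4 + 5*4 = 44
Computing <v,v> = 4^2 + 4^2 = 32
Projection coefficient = 44/32 = 1.3750

1.3750


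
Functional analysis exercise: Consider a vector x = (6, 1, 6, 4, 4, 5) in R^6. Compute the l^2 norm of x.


The l^2 norm = (sum |x_i|^2)^(1/2)
Sum of 2th powers = 36 + 1 + 36 + 16 + 16 + 25 = 130
||x||_2 = (130)^(1/2) = 11.4018

11.4018


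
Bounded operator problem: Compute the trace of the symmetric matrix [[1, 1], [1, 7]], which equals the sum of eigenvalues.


For a self-adjoint (symmetric) matrix, the eigenvalues are real.
The sum of eigenvalues equals the trace of the matrix.
trace = 1 + 7 = 8

8


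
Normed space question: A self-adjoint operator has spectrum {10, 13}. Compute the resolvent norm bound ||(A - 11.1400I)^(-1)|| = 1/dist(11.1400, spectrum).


dist(11.1400, {10, 13}) = min(|11.1400 - 10|, |11.1400 - 13|)
= min(1.1400, 1.8600) = 1.1400
Resolvent bound = 1/1.1400 = 0.8772

0.8772


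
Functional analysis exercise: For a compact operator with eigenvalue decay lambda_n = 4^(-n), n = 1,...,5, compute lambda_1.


The eigenvalue formula gives lambda_1 = 1/4^1
= 1/4
= 0.2500

0.2500


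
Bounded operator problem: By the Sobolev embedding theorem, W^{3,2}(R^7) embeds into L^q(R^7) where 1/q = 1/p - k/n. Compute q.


Using the Sobolev embedding formula: 1/q = 1/p - k/n
1/q = 1/2 - 3/7 = 1/14
q = 1/(1/14) = 14

14.0000


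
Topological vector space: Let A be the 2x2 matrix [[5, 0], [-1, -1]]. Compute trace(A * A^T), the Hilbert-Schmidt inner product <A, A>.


trace(A * A^T) = sum of squares of all entries
= 5^2 + 0^2 + (-1)^2 + (-1)^2
= 25 + 0 + 1 + 1
= 27

27


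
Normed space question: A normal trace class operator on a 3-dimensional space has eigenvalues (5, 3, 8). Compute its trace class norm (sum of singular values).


For a normal operator, singular values equal |eigenvalues|.
Trace norm = sum |lambda_i| = 5 + 3 + 8
= 16

16


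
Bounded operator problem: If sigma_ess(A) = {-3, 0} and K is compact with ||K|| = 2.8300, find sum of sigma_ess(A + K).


By Weyl's theorem, the essential spectrum is invariant under compact perturbations.
sigma_ess(A + K) = sigma_ess(A) = {-3, 0}
Sum = -3 + 0 = -3

-3


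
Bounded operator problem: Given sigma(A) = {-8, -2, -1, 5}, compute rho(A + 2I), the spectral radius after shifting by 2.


Spectrum of A + 2I = {-6, 0, 1, 7}
Spectral radius = max |lambda| over the shifted spectrum
= max(6, 0, 1, 7) = 7

7


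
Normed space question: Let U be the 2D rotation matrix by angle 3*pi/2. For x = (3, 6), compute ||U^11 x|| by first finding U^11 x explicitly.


U is a rotation by theta = 3*pi/2
U^11 = rotation by 11*theta = 33*pi/2 = 1*pi/2 (mod 2*pi)
cos(1*pi/2) = 0.0000, sin(1*pi/2) = 1.0000
U^11 x = (0.0000 * 3 - 1.0000 * 6, 1.0000 * 3 + 0.0000 * 6)
= (-6.0000, 3.0000)
||U^11 x|| = sqrt((-6.0000)^2 + 3.0000^2) = sqrt(45.0000) = 6.7082

6.7082


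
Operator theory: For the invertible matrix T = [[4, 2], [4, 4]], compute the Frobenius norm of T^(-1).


det(T) = 4*4 - 2*4 = 8
T^(-1) = (1/8) * [[4, -2], [-4, 4]] = [[0.5000, -0.2500], [-0.5000, 0.5000]]
||T^(-1)||_F^2 = 0.5000^2 + (-0.2500)^2 + (-0.5000)^2 + 0.5000^2 = 0.8125
||T^(-1)||_F = sqrt(0.8125) = 0.9014

0.9014


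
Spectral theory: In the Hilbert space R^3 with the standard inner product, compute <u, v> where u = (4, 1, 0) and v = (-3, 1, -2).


Computing the standard inner product <u, v> = sum u_i * v_i
= 4*-3 + 1*1 + 0*-2
= -12 + 1 + 0
= -11

-11


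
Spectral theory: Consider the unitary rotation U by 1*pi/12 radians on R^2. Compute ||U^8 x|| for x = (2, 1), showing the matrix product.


U is a rotation by theta = 1*pi/12
U^8 = rotation by 8*theta = 8*pi/12
cos(8*pi/12) = -0.5000, sin(8*pi/12) = 0.8660
U^8 x = (-0.5000 * 2 - 0.8660 * 1, 0.8660 * 2 + -0.5000 * 1)
= (-1.8660, 1.2321)
||U^8 x|| = sqrt((-1.8660)^2 + 1.2321^2) = sqrt(5.0000) = 2.2361

2.2361


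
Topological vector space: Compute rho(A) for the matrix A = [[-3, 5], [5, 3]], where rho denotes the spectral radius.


For a 2x2 matrix, eigenvalues satisfy lambda^2 - (trace)*lambda + det = 0
trace = -3 + 3 = 0
det = -3*3 - 5*5 = -34
discriminant = 0^2 - 4*(-34) = 136
spectral radius = max |eigenvalue| = 5.8310

5.8310


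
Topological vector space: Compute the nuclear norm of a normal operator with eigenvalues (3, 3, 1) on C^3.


For a normal operator, singular values equal |eigenvalues|.
Trace norm = sum |lambda_i| = 3 + 3 + 1
= 7

7


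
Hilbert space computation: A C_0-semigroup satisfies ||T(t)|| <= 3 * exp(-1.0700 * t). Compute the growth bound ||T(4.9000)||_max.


||T(4.9000)|| <= 3 * exp(-1.0700 * 4.9000)
= 3 * exp(-5.2430)
= 3 * 0.0053
= 0.0159

0.0159


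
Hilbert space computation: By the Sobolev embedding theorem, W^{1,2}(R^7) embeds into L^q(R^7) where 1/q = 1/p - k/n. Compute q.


Using the Sobolev embedding formula: 1/q = 1/p - k/n
1/q = 1/2 - 1/7 = 5/14
q = 1/(5/14) = 14/5 = 2.8000

2.8000


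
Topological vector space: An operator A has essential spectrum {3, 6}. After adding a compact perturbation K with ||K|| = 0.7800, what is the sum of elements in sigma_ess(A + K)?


By Weyl's theorem, the essential spectrum is invariant under compact perturbations.
sigma_ess(A + K) = sigma_ess(A) = {3, 6}
Sum = 3 + 6 = 9

9


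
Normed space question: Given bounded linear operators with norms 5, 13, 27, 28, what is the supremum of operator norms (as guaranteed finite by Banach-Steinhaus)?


By the Uniform Boundedness Principle, the supremum of norms is finite.
sup_k ||T_k|| = max(5, 13, 27, 28) = 28

28


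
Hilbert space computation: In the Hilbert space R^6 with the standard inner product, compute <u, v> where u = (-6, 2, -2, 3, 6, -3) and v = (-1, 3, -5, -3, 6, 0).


Computing the standard inner product <u, v> = sum u_i * v_i
= -6*-1 + 2*3 + -2*-5 + 3*-3 + 6*6 + -3*0
= 6 + 6 + 10 + -9 + 36 + 0
= 49

49


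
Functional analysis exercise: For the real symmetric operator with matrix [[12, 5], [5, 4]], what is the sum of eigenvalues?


For a self-adjoint (symmetric) matrix, the eigenvalues are real.
The sum of eigenvalues equals the trace of the matrix.
trace = 12 + 4 = 16

16


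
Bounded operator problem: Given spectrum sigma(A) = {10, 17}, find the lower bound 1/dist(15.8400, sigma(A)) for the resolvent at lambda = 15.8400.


dist(15.8400, {10, 17}) = min(|15.8400 - 10|, |15.8400 - 17|)
= min(5.8400, 1.1600) = 1.1600
Resolvent bound = 1/1.1600 = 0.8621

0.8621


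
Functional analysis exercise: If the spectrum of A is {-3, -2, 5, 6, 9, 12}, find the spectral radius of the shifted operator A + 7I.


Spectrum of A + 7I = {4, 5, 12, 13, 16, 19}
Spectral radius = max |lambda| over the shifted spectrum
= max(4, 5, 12, 13, 16, 19) = 19

19


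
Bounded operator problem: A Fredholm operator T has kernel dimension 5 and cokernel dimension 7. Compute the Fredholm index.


The Fredholm index is defined as ind(T) = dim(ker T) - dim(coker T)
= 5 - 7
= -2

-2


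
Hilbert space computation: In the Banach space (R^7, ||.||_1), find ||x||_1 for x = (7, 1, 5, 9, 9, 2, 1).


The l^1 norm equals the sum of absolute values of all components.
||x||_1 = 7 + 1 + 5 + 9 + 9 + 2 + 1
= 34

34.0000


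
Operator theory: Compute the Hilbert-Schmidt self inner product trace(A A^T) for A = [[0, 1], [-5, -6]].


trace(A * A^T) = sum of squares of all entries
= 0^2 + 1^2 + (-5)^2 + (-6)^2
= 0 + 1 + 25 + 36
= 62

62


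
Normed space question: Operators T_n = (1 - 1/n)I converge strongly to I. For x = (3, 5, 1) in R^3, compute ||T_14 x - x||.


T_14 x - x = (1 - 1/14)x - x = -x/14
||x|| = sqrt(35) = 5.9161
||T_14 x - x|| = ||x||/14 = 5.9161/14 = 0.4226

0.4226


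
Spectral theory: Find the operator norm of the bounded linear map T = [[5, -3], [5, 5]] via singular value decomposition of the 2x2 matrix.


A^T A = [[50, 10], [10, 34]]
trace(A^T A) = 84, det(A^T A) = 1600
discriminant = 84^2 - 4*1600 = 656
Largest eigenvalue of A^T A = (trace + sqrt(disc))/2 = 54.8062
||T|| = sqrt(54.8062) = 7.4031

7.4031


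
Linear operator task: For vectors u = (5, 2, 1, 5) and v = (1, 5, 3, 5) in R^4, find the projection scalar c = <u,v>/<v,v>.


Computing <u,v> = 5*1 + 2*5 + 1*3 + 5*5 = 43
Computing <v,v> = 1^2 + 5^2 + 3^2 + 5^2 = 60
Projection coefficient = 43/60 = 0.7167

0.7167


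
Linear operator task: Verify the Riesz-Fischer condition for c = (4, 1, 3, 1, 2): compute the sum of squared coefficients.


sum |c_n|^2 = 4^2 + 1^2 + 3^2 + 1^2 + 2^2
= 16 + 1 + 9 + 1 + 4
= 31

31


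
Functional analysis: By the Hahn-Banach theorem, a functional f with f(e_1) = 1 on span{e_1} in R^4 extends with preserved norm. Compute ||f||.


The norm of f is given by ||f|| = sup_{||x||=1} |f(x)|.
On span{e_1}, ||e_1|| = 1, so ||f|| = |f(e_1)| / ||e_1||
= |1| / 1 = 1.0000

1.0000


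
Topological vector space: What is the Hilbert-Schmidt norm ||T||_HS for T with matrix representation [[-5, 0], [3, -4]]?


The Hilbert-Schmidt norm is sqrt(sum of squares of all entries).
Sum of squares = (-5)^2 + 0^2 + 3^2 + (-4)^2
= 25 + 0 + 9 + 16 = 50
||T||_HS = sqrt(50) = 7.0711

7.0711


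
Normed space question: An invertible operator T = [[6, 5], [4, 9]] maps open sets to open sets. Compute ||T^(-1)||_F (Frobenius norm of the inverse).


det(T) = 6*9 - 5*4 = 34
T^(-1) = (1/34) * [[9, -5], [-4, 6]] = [[0.2647, -0.1471], [-0.1176, 0.1765]]
||T^(-1)||_F^2 = 0.2647^2 + (-0.1471)^2 + (-0.1176)^2 + 0.1765^2 = 0.1367
||T^(-1)||_F = sqrt(0.1367) = 0.3697

0.3697


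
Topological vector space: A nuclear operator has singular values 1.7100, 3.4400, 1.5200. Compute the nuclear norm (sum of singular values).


The nuclear norm is the sum of all singular values.
||T||_1 = 1.7100 + 3.4400 + 1.5200
= 6.6700

6.6700


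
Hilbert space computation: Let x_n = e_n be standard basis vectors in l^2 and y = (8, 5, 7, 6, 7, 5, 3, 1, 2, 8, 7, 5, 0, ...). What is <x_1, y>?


x_1 = e_1 is the standard basis vector with 1 in position 1.
<x_1, y> = y_1 = 8
As n -> infinity, <x_n, y> -> 0, confirming weak convergence of (x_n) to 0.

8


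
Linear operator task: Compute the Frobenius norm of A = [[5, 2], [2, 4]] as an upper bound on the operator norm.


||A||_F^2 = sum a_ij^2
= 5^2 + 2^2 + 2^2 + 4^2
= 25 + 4 + 4 + 16 = 49
||A||_F = sqrt(49) = 7.0000

7.0000


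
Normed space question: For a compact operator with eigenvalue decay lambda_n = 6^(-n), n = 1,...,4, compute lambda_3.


The eigenvalue formula gives lambda_3 = 1/6^3
= 1/216
= 0.0046

0.0046


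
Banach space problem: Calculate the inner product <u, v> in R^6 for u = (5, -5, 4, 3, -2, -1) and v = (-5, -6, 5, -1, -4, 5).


Computing the standard inner product <u, v> = sum u_i * v_i
= 5*-5 + -5*-6 + 4*5 + 3*-1 + -2*-4 + -1*5
= -25 + 30 + 20 + -3 + 8 + -5
= 25

25


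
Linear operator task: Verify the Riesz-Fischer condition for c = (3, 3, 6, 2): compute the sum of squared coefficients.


sum |c_n|^2 = 3^2 + 3^2 + 6^2 + 2^2
= 9 + 9 + 36 + 4
= 58

58


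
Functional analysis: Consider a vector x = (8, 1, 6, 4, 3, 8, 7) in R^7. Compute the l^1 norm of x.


The l^1 norm equals the sum of absolute values of all components.
||x||_1 = 8 + 1 + 6 + 4 + 3 + 8 + 7
= 37

37.0000


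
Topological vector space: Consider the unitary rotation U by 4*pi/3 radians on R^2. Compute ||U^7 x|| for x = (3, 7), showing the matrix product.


U is a rotation by theta = 4*pi/3
U^7 = rotation by 7*theta = 28*pi/3 = 4*pi/3 (mod 2*pi)
cos(4*pi/3) = -0.5000, sin(4*pi/3) = -0.8660
U^7 x = (-0.5000 * 3 - -0.8660 * 7, -0.8660 * 3 + -0.5000 * 7)
= (4.5622, -6.0981)
||U^7 x|| = sqrt(4.5622^2 + (-6.0981)^2) = sqrt(58.0000) = 7.6158

7.6158


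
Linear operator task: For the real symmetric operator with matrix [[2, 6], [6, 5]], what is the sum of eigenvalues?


For a self-adjoint (symmetric) matrix, the eigenvalues are real.
The sum of eigenvalues equals the trace of the matrix.
trace = 2 + 5 = 7

7


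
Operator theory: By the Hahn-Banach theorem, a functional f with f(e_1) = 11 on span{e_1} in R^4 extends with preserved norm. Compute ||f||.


The norm of f is given by ||f|| = sup_{||x||=1} |f(x)|.
On span{e_1}, ||e_1|| = 1, so ||f|| = |f(e_1)| / ||e_1||
= |11| / 1 = 11.0000

11.0000


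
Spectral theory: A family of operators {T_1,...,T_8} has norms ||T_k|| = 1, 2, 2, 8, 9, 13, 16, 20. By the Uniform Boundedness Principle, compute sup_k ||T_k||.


By the Uniform Boundedness Principle, the supremum of norms is finite.
sup_k ||T_k|| = max(1, 2, 2, 8, 9, 13, 16, 20) = 20

20


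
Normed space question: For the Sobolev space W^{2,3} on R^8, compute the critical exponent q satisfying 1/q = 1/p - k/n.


Using the Sobolev embedding formula: 1/q = 1/p - k/n
1/q = 1/3 - 2/8 = 1/12
q = 1/(1/12) = 12

12.0000


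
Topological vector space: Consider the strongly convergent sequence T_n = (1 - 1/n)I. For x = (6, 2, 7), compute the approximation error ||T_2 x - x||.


T_2 x - x = (1 - 1/2)x - x = -x/2
||x|| = sqrt(89) = 9.4340
||T_2 x - x|| = ||x||/2 = 9.4340/2 = 4.7170

4.7170


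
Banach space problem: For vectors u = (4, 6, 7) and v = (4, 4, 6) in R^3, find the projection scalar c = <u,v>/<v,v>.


Computing <u,v> = 4*4 + 6*4 + 7*6 = 82
Computing <v,v> = 4^2 + 4^2 + 6^2 = 68
Projection coefficient = 82/68 = 1.2059

1.2059


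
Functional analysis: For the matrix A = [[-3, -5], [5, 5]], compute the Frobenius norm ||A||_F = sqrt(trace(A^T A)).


||A||_F^2 = sum a_ij^2
= (-3)^2 + (-5)^2 + 5^2 + 5^2
= 9 + 25 + 25 + 25 = 84
||A||_F = sqrt(84) = 9.1652

9.1652


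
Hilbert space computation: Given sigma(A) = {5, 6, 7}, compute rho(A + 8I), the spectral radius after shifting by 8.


Spectrum of A + 8I = {13, 14, 15}
Spectral radius = max |lambda| over the shifted spectrum
= max(13, 14, 15) = 15

15


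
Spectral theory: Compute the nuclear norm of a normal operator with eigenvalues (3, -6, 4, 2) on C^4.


For a normal operator, singular values equal |eigenvalues|.
Trace norm = sum |lambda_i| = 3 + 6 + 4 + 2
= 15

15


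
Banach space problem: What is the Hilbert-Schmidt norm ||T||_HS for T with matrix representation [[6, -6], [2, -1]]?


The Hilbert-Schmidt norm is sqrt(sum of squares of all entries).
Sum of squares = 6^2 + (-6)^2 + 2^2 + (-1)^2
= 36 + 36 + 4 + 1 = 77
||T||_HS = sqrt(77) = 8.7750

8.7750


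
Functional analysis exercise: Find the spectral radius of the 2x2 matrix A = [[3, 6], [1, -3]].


For a 2x2 matrix, eigenvalues satisfy lambda^2 - (trace)*lambda + det = 0
trace = 3 + -3 = 0
det = 3*-3 - 6*1 = -15
discriminant = 0^2 - 4*(-15) = 60
spectral radius = max |eigenvalue| = 3.8730

3.8730


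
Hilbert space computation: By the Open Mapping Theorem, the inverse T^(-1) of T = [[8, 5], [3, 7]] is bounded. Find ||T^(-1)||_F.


det(T) = 8*7 - 5*3 = 41
T^(-1) = (1/41) * [[7, -5], [-3, 8]] = [[0.1707, -0.1220], [-0.0732, 0.1951]]
||T^(-1)||_F^2 = 0.1707^2 + (-0.1220)^2 + (-0.0732)^2 + 0.1951^2 = 0.0874
||T^(-1)||_F = sqrt(0.0874) = 0.2957

0.2957


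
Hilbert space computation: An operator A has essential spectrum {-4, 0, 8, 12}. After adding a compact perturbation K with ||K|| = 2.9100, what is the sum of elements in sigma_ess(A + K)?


By Weyl's theorem, the essential spectrum is invariant under compact perturbations.
sigma_ess(A + K) = sigma_ess(A) = {-4, 0, 8, 12}
Sum = -4 + 0 + 8 + 12 = 16

16


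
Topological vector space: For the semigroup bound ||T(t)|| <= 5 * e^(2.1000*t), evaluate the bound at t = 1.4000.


||T(1.4000)|| <= 5 * exp(2.1000 * 1.4000)
= 5 * exp(2.9400)
= 5 * 18.9158
= 94.5792

94.5792


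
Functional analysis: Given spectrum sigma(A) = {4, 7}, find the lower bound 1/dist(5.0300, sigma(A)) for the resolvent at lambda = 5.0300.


dist(5.0300, {4, 7}) = min(|5.0300 - 4|, |5.0300 - 7|)
= min(1.0300, 1.9700) = 1.0300
Resolvent bound = 1/1.0300 = 0.9709

0.9709


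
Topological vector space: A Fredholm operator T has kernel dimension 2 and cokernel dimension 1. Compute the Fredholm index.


The Fredholm index is defined as ind(T) = dim(ker T) - dim(coker T)
= 2 - 1
= 1

1


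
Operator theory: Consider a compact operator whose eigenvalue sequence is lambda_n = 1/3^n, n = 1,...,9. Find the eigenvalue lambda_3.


The eigenvalue formula gives lambda_3 = 1/3^3
= 1/27
= 0.0370

0.0370


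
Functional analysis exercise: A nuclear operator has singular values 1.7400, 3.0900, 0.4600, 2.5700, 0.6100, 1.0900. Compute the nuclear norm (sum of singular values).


The nuclear norm is the sum of all singular values.
||T||_1 = 1.7400 + 3.0900 + 0.4600 + 2.5700 + 0.6100 + 1.0900
= 9.5600

9.5600


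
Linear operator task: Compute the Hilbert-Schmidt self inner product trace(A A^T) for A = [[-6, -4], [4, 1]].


trace(A * A^T) = sum of squares of all entries
= (-6)^2 + (-4)^2 + 4^2 + 1^2
= 36 + 16 + 16 + 1
= 69

69


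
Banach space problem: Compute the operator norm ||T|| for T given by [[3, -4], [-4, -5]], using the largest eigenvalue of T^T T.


A^T A = [[25, 8], [8, 41]]
trace(A^T A) = 66, det(A^T A) = 961
discriminant = 66^2 - 4*961 = 512
Largest eigenvalue of A^T A = (trace + sqrt(disc))/2 = 44.3137
||T|| = sqrt(44.3137) = 6.6569

6.6569


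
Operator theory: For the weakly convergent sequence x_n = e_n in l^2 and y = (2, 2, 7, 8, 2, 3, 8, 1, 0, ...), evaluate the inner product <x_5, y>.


x_5 = e_5 is the standard basis vector with 1 in position 5.
<x_5, y> = y_5 = 2
As n -> infinity, <x_n, y> -> 0, confirming weak convergence of (x_n) to 0.

2


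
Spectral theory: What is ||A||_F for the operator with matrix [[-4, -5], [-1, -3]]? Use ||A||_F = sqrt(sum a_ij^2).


||A||_F^2 = sum a_ij^2
= (-4)^2 + (-5)^2 + (-1)^2 + (-3)^2
= 16 + 25 + 1 + 9 = 51
||A||_F = sqrt(51) = 7.1414

7.1414


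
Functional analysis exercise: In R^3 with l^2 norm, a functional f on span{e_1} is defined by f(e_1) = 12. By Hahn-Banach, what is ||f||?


The norm of f is given by ||f|| = sup_{||x||=1} |f(x)|.
On span{e_1}, ||e_1|| = 1, so ||f|| = |f(e_1)| / ||e_1||
= |12| / 1 = 12.0000

12.0000


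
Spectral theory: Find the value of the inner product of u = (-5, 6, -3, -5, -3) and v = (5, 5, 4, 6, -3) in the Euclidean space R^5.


Computing the standard inner product <u, v> = sum u_i * v_i
= -5*5 + 6*5 + -3*4 + -5*6 + -3*-3
= -25 + 30 + -12 + -30 + 9
= -28

-28


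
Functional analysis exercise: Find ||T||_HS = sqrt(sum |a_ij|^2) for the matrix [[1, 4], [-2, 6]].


The Hilbert-Schmidt norm is sqrt(sum of squares of all entries).
Sum of squares = 1^2 + 4^2 + (-2)^2 + 6^2
= 1 + 16 + 4 + 36 = 57
||T||_HS = sqrt(57) = 7.5498

7.5498


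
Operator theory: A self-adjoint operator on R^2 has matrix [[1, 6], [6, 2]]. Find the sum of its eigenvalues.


For a self-adjoint (symmetric) matrix, the eigenvalues are real.
The sum of eigenvalues equals the trace of the matrix.
trace = 1 + 2 = 3

3


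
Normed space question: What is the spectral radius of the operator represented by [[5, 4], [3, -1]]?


For a 2x2 matrix, eigenvalues satisfy lambda^2 - (trace)*lambda + det = 0
trace = 5 + -1 = 4
det = 5*-1 - 4*3 = -17
discriminant = 4^2 - 4*(-17) = 84
spectral radius = max |eigenvalue| = 6.5826

6.5826


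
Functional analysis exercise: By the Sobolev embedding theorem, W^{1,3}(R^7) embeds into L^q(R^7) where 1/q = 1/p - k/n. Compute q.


Using the Sobolev embedding formula: 1/q = 1/p - k/n
1/q = 1/3 - 1/7 = 4/21
q = 1/(4/21) = 21/4 = 5.2500

5.2500


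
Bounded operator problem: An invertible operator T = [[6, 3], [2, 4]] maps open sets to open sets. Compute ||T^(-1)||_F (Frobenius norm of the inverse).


det(T) = 6*4 - 3*2 = 18
T^(-1) = (1/18) * [[4, -3], [-2, 6]] = [[0.2222, -0.1667], [-0.1111, 0.3333]]
||T^(-1)||_F^2 = 0.2222^2 + (-0.1667)^2 + (-0.1111)^2 + 0.3333^2 = 0.2006
||T^(-1)||_F = sqrt(0.2006) = 0.4479

0.4479


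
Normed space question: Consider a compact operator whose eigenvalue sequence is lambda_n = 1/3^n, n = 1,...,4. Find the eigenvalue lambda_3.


The eigenvalue formula gives lambda_3 = 1/3^3
= 1/27
= 0.0370

0.0370


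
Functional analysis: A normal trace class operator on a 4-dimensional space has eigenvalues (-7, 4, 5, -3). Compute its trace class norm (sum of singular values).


For a normal operator, singular values equal |eigenvalues|.
Trace norm = sum |lambda_i| = 7 + 4 + 5 + 3
= 19

19


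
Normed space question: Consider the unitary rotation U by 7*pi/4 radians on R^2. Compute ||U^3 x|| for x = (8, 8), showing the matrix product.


U is a rotation by theta = 7*pi/4
U^3 = rotation by 3*theta = 21*pi/4 = 5*pi/4 (mod 2*pi)
cos(5*pi/4) = -0.7071, sin(5*pi/4) = -0.7071
U^3 x = (-0.7071 * 8 - -0.7071 * 8, -0.7071 * 8 + -0.7071 * 8)
= (0.0000, -11.3137)
||U^3 x|| = sqrt(0.0000^2 + (-11.3137)^2) = sqrt(128.0000) = 11.3137

11.3137


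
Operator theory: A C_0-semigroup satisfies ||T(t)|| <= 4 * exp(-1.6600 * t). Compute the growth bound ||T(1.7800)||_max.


||T(1.7800)|| <= 4 * exp(-1.6600 * 1.7800)
= 4 * exp(-2.9548)
= 4 * 0.0521
= 0.2084

0.2084


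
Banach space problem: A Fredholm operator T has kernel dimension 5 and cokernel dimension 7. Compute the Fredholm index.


The Fredholm index is defined as ind(T) = dim(ker T) - dim(coker T)
= 5 - 7
= -2

-2


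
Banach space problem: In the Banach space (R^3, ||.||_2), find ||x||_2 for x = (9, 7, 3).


The l^2 norm = (sum |x_i|^2)^(1/2)
Sum of 2th powers = 81 + 49 + 9 = 139
||x||_2 = (139)^(1/2) = 11.7898

11.7898


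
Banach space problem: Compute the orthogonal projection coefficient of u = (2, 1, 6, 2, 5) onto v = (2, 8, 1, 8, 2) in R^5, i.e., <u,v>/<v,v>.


Computing <u,v> = 2*2 + 1*8 + 6*1 + 2*8 + 5*2 = 44
Computing <v,v> = 2^2 + 8^2 + 1^2 + 8^2 + 2^2 = 137
Projection coefficient = 44/137 = 0.3212

0.3212


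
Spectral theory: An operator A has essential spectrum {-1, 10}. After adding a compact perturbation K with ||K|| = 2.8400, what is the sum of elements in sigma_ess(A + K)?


By Weyl's theorem, the essential spectrum is invariant under compact perturbations.
sigma_ess(A + K) = sigma_ess(A) = {-1, 10}
Sum = -1 + 10 = 9

9


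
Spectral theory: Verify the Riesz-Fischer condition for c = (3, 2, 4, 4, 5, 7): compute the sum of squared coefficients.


sum |c_n|^2 = 3^2 + 2^2 + 4^2 + 4^2 + 5^2 + 7^2
= 9 + 4 + 16 + 16 + 25 + 49
= 119

119


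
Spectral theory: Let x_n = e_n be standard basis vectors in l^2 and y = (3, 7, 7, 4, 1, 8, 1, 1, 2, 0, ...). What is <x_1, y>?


x_1 = e_1 is the standard basis vector with 1 in position 1.
<x_1, y> = y_1 = 3
As n -> infinity, <x_n, y> -> 0, confirming weak convergence of (x_n) to 0.

3


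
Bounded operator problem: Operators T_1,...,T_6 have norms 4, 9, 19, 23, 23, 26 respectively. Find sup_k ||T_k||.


By the Uniform Boundedness Principle, the supremum of norms is finite.
sup_k ||T_k|| = max(4, 9, 19, 23, 23, 26) = 26

26


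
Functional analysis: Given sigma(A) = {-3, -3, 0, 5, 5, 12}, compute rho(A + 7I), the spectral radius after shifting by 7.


Spectrum of A + 7I = {4, 4, 7, 12, 12, 19}
Spectral radius = max |lambda| over the shifted spectrum
= max(4, 4, 7, 12, 12, 19) = 19

19


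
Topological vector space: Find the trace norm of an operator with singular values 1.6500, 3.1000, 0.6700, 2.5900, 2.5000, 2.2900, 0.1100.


The nuclear norm is the sum of all singular values.
||T||_1 = 1.6500 + 3.1000 + 0.6700 + 2.5900 + 2.5000 + 2.2900 + 0.1100
= 12.9100

12.9100


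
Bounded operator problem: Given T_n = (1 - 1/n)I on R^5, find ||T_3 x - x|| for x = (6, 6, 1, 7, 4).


T_3 x - x = (1 - 1/3)x - x = -x/3
||x|| = sqrt(138) = 11.7473
||T_3 x - x|| = ||x||/3 = 11.7473/3 = 3.9158

3.9158


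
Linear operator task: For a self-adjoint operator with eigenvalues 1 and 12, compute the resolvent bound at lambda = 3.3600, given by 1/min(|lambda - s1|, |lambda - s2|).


dist(3.3600, {1, 12}) = min(|3.3600 - 1|, |3.3600 - 12|)
= min(2.3600, 8.6400) = 2.3600
Resolvent bound = 1/2.3600 = 0.4237

0.4237


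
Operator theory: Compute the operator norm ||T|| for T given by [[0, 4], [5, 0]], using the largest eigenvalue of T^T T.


A^T A = [[25, 0], [0, 16]]
trace(A^T A) = 41, det(A^T A) = 400
discriminant = 41^2 - 4*400 = 81
Largest eigenvalue of A^T A = (trace + sqrt(disc))/2 = 25.0000
||T|| = sqrt(25.0000) = 5.0000

5.0000


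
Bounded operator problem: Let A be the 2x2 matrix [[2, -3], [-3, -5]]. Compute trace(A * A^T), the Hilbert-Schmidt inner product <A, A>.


trace(A * A^T) = sum of squares of all entries
= 2^2 + (-3)^2 + (-3)^2 + (-5)^2
= 4 + 9 + 9 + 25
= 47

47


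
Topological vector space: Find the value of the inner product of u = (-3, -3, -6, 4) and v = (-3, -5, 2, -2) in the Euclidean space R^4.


Computing the standard inner product <u, v> = sum u_i * v_i
= -3*-3 + -3*-5 + -6*2 + 4*-2
= 9 + 15 + -12 + -8
= 4

4


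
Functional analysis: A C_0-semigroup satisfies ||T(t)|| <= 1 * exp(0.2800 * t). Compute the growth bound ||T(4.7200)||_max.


||T(4.7200)|| <= 1 * exp(0.2800 * 4.7200)
= 1 * exp(1.3216)
= 1 * 3.7494
= 3.7494

3.7494


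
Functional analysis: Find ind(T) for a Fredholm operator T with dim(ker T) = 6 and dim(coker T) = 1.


The Fredholm index is defined as ind(T) = dim(ker T) - dim(coker T)
= 6 - 1
= 5

5


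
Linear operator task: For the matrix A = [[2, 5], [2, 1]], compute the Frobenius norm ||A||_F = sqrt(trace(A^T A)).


||A||_F^2 = sum a_ij^2
= 2^2 + 5^2 + 2^2 + 1^2
= 4 + 25 + 4 + 1 = 34
||A||_F = sqrt(34) = 5.8310

5.8310


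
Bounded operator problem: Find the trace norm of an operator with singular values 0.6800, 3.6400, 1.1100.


The nuclear norm is the sum of all singular values.
||T||_1 = 0.6800 + 3.6400 + 1.1100
= 5.4300

5.4300


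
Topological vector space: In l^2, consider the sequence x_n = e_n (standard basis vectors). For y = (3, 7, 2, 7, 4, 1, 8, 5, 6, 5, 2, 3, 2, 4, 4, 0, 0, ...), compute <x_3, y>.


x_3 = e_3 is the standard basis vector with 1 in position 3.
<x_3, y> = y_3 = 2
As n -> infinity, <x_n, y> -> 0, confirming weak convergence of (x_n) to 0.

2


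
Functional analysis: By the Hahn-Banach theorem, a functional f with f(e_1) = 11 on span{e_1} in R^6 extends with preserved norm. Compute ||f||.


The norm of f is given by ||f|| = sup_{||x||=1} |f(x)|.
On span{e_1}, ||e_1|| = 1, so ||f|| = |f(e_1)| / ||e_1||
= |11| / 1 = 11.0000

11.0000


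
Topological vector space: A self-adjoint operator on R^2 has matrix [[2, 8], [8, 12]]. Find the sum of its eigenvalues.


For a self-adjoint (symmetric) matrix, the eigenvalues are real.
The sum of eigenvalues equals the trace of the matrix.
trace = 2 + 12 = 14

14


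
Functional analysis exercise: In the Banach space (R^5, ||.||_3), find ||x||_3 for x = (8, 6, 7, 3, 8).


The l^3 norm = (sum |x_i|^3)^(1/3)
Sum of 3th powers = 512 + 216 + 343 + 27 + 512 = 1610
||x||_3 = (1610)^(1/3) = 11.7204

11.7204


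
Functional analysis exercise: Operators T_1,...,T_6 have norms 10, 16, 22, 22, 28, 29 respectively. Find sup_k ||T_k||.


By the Uniform Boundedness Principle, the supremum of norms is finite.
sup_k ||T_k|| = max(10, 16, 22, 22, 28, 29) = 29

29


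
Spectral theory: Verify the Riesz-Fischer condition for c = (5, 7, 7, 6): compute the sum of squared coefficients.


sum |c_n|^2 = 5^2 + 7^2 + 7^2 + 6^2
= 25 + 49 + 49 + 36
= 159

159


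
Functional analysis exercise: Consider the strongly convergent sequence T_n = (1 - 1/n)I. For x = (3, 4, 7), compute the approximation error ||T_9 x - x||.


T_9 x - x = (1 - 1/9)x - x = -x/9
||x|| = sqrt(74) = 8.6023
||T_9 x - x|| = ||x||/9 = 8.6023/9 = 0.9558

0.9558


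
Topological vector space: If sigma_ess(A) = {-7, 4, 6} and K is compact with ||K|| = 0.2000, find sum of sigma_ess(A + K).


By Weyl's theorem, the essential spectrum is invariant under compact perturbations.
sigma_ess(A + K) = sigma_ess(A) = {-7, 4, 6}
Sum = -7 + 4 + 6 = 3

3


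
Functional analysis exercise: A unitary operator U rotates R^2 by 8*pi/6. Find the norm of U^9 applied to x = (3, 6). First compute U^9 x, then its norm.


U is a rotation by theta = 8*pi/6
U^9 = rotation by 9*theta = 72*pi/6 = 0*pi/6 (mod 2*pi)
cos(0*pi/6) = 1.0000, sin(0*pi/6) = 0.0000
U^9 x = (1.0000 * 3 - 0.0000 * 6, 0.0000 * 3 + 1.0000 * 6)
= (3.0000, 6.0000)
||U^9 x|| = sqrt(3.0000^2 + 6.0000^2) = sqrt(45.0000) = 6.7082

6.7082


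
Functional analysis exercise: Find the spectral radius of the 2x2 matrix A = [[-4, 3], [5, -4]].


For a 2x2 matrix, eigenvalues satisfy lambda^2 - (trace)*lambda + det = 0
trace = -4 + -4 = -8
det = -4*-4 - 3*5 = 1
discriminant = (-8)^2 - 4*(1) = 60
spectral radius = max |eigenvalue| = 7.8730

7.8730


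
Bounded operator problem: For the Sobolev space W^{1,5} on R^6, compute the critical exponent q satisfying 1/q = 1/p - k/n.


Using the Sobolev embedding formula: 1/q = 1/p - k/n
1/q = 1/5 - 1/6 = 1/30
q = 1/(1/30) = 30

30.0000


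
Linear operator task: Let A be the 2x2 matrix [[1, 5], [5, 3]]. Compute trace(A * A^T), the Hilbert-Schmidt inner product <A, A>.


trace(A * A^T) = sum of squares of all entries
= 1^2 + 5^2 + 5^2 + 3^2
= 1 + 25 + 25 + 9
= 60

60


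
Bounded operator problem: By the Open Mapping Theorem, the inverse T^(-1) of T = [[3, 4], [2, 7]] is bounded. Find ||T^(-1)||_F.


det(T) = 3*7 - 4*2 = 13
T^(-1) = (1/13) * [[7, -4], [-2, 3]] = [[0.5385, -0.3077], [-0.1538, 0.2308]]
||T^(-1)||_F^2 = 0.5385^2 + (-0.3077)^2 + (-0.1538)^2 + 0.2308^2 = 0.4615
||T^(-1)||_F = sqrt(0.4615) = 0.6794

0.6794


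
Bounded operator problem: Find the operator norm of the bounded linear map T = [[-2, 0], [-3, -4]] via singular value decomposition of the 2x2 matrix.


A^T A = [[13, 12], [12, 16]]
trace(A^T A) = 29, det(A^T A) = 64
discriminant = 29^2 - 4*64 = 585
Largest eigenvalue of A^T A = (trace + sqrt(disc))/2 = 26.5934
||T|| = sqrt(26.5934) = 5.1569

5.1569


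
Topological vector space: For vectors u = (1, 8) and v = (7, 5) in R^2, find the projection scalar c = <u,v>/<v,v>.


Computing <u,v> = 1*7 + 8*5 = 47
Computing <v,v> = 7^2 + 5^2 = 74
Projection coefficient = 47/74 = 0.6351

0.6351


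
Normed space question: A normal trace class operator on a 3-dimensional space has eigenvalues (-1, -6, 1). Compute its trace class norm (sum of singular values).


For a normal operator, singular values equal |eigenvalues|.
Trace norm = sum |lambda_i| = 1 + 6 + 1
= 8

8


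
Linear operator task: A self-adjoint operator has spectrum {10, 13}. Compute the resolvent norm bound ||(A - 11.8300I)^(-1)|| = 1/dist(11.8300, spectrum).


dist(11.8300, {10, 13}) = min(|11.8300 - 10|, |11.8300 - 13|)
= min(1.8300, 1.1700) = 1.1700
Resolvent bound = 1/1.1700 = 0.8547

0.8547


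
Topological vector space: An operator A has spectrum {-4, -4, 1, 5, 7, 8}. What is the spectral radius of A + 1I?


Spectrum of A + 1I = {-3, -3, 2, 6, 8, 9}
Spectral radius = max |lambda| over the shifted spectrum
= max(3, 3, 2, 6, 8, 9) = 9

9


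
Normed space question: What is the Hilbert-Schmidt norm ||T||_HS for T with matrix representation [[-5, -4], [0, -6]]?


The Hilbert-Schmidt norm is sqrt(sum of squares of all entries).
Sum of squares = (-5)^2 + (-4)^2 + 0^2 + (-6)^2
= 25 + 16 + 0 + 36 = 77
||T||_HS = sqrt(77) = 8.7750

8.7750


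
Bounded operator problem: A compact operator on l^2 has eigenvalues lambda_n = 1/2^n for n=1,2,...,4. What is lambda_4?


The eigenvalue formula gives lambda_4 = 1/2^4
= 1/16
= 0.0625

0.0625


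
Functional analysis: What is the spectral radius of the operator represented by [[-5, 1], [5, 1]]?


For a 2x2 matrix, eigenvalues satisfy lambda^2 - (trace)*lambda + det = 0
trace = -5 + 1 = -4
det = -5*1 - 1*5 = -10
discriminant = (-4)^2 - 4*(-10) = 56
spectral radius = max |eigenvalue| = 5.7417

5.7417


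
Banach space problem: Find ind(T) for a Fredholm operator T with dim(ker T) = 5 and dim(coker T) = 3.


The Fredholm index is defined as ind(T) = dim(ker T) - dim(coker T)
= 5 - 3
= 2

2


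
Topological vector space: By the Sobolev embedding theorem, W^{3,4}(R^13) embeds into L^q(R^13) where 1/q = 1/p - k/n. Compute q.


Using the Sobolev embedding formula: 1/q = 1/p - k/n
1/q = 1/4 - 3/13 = 1/52
q = 1/(1/52) = 52

52.0000


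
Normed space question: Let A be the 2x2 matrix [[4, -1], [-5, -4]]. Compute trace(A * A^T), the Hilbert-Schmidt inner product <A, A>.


trace(A * A^T) = sum of squares of all entries
= 4^2 + (-1)^2 + (-5)^2 + (-4)^2
= 16 + 1 + 25 + 16
= 58

58


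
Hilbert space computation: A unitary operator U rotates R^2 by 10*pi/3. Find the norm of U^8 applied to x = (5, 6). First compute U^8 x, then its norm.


U is a rotation by theta = 10*pi/3
U^8 = rotation by 8*theta = 80*pi/3 = 2*pi/3 (mod 2*pi)
cos(2*pi/3) = -0.5000, sin(2*pi/3) = 0.8660
U^8 x = (-0.5000 * 5 - 0.8660 * 6, 0.8660 * 5 + -0.5000 * 6)
= (-7.6962, 1.3301)
||U^8 x|| = sqrt((-7.6962)^2 + 1.3301^2) = sqrt(61.0000) = 7.8102

7.8102


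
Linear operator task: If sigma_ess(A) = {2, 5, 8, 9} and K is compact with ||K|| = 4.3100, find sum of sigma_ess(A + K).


By Weyl's theorem, the essential spectrum is invariant under compact perturbations.
sigma_ess(A + K) = sigma_ess(A) = {2, 5, 8, 9}
Sum = 2 + 5 + 8 + 9 = 24

24


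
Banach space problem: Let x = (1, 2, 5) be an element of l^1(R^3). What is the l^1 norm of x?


The l^1 norm equals the sum of absolute values of all components.
||x||_1 = 1 + 2 + 5
= 8

8.0000


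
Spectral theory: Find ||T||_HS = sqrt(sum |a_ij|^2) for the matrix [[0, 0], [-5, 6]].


The Hilbert-Schmidt norm is sqrt(sum of squares of all entries).
Sum of squares = 0^2 + 0^2 + (-5)^2 + 6^2
= 0 + 0 + 25 + 36 = 61
||T||_HS = sqrt(61) = 7.8102

7.8102


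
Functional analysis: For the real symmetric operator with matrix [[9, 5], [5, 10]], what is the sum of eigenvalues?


For a self-adjoint (symmetric) matrix, the eigenvalues are real.
The sum of eigenvalues equals the trace of the matrix.
trace = 9 + 10 = 19

19


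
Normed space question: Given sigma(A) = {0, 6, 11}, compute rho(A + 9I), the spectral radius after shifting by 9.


Spectrum of A + 9I = {9, 15, 20}
Spectral radius = max |lambda| over the shifted spectrum
= max(9, 15, 20) = 20

20


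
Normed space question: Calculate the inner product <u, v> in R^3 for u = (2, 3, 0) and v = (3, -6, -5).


Computing the standard inner product <u, v> = sum u_i * v_i
= 2*3 + 3*-6 + 0*-5
= 6 + -18 + 0
= -12

-12


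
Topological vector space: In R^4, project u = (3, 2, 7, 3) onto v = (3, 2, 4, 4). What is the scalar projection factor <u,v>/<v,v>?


Computing <u,v> = 3*3 + 2*2 + 7*4 + 3*4 = 53
Computing <v,v> = 3^2 + 2^2 + 4^2 + 4^2 = 45
Projection coefficient = 53/45 = 1.1778

1.1778


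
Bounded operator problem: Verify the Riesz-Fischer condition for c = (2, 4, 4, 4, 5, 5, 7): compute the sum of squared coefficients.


sum |c_n|^2 = 2^2 + 4^2 + 4^2 + 4^2 + 5^2 + 5^2 + 7^2
= 4 + 16 + 16 + 16 + 25 + 25 + 49
= 151

151


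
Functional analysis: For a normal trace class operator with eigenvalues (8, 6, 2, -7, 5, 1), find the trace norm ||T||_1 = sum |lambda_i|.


For a normal operator, singular values equal |eigenvalues|.
Trace norm = sum |lambda_i| = 8 + 6 + 2 + 7 + 5 + 1
= 29

29


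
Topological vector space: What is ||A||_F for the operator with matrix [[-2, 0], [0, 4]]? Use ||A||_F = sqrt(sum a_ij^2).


||A||_F^2 = sum a_ij^2
= (-2)^2 + 0^2 + 0^2 + 4^2
= 4 + 0 + 0 + 16 = 20
||A||_F = sqrt(20) = 4.4721

4.4721


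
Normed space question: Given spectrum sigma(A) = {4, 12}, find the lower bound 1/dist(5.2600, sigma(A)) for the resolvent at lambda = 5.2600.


dist(5.2600, {4, 12}) = min(|5.2600 - 4|, |5.2600 - 12|)
= min(1.2600, 6.7400) = 1.2600
Resolvent bound = 1/1.2600 = 0.7937

0.7937


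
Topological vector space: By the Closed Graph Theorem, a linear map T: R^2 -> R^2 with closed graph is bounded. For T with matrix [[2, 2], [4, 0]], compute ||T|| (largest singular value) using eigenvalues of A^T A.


A^T A = [[20, 4], [4, 4]]
trace(A^T A) = 24, det(A^T A) = 64
discriminant = 24^2 - 4*64 = 320
Largest eigenvalue of A^T A = (trace + sqrt(disc))/2 = 20.9443
||T|| = sqrt(20.9443) = 4.5765

4.5765


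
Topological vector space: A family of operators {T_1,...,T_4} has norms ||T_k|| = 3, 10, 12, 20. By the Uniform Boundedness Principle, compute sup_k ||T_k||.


By the Uniform Boundedness Principle, the supremum of norms is finite.
sup_k ||T_k|| = max(3, 10, 12, 20) = 20

20


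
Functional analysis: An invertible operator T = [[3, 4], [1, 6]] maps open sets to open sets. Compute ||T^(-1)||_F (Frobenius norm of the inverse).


det(T) = 3*6 - 4*1 = 14
T^(-1) = (1/14) * [[6, -4], [-1, 3]] = [[0.4286, -0.2857], [-0.0714, 0.2143]]
||T^(-1)||_F^2 = 0.4286^2 + (-0.2857)^2 + (-0.0714)^2 + 0.2143^2 = 0.3163
||T^(-1)||_F = sqrt(0.3163) = 0.5624

0.5624


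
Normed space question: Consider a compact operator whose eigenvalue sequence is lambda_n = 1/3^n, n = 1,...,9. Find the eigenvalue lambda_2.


The eigenvalue formula gives lambda_2 = 1/3^2
= 1/9
= 0.1111

0.1111


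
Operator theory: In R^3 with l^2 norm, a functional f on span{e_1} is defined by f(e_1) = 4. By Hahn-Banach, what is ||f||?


The norm of f is given by ||f|| = sup_{||x||=1} |f(x)|.
On span{e_1}, ||e_1|| = 1, so ||f|| = |f(e_1)| / ||e_1||
= |4| / 1 = 4.0000

4.0000


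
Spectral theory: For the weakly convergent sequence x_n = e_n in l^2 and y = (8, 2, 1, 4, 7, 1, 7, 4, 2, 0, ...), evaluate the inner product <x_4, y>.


x_4 = e_4 is the standard basis vector with 1 in position 4.
<x_4, y> = y_4 = 4
As n -> infinity, <x_n, y> -> 0, confirming weak convergence of (x_n) to 0.

4


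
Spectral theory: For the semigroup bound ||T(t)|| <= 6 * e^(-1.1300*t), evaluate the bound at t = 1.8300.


||T(1.8300)|| <= 6 * exp(-1.1300 * 1.8300)
= 6 * exp(-2.0679)
= 6 * 0.1265
= 0.7587

0.7587
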